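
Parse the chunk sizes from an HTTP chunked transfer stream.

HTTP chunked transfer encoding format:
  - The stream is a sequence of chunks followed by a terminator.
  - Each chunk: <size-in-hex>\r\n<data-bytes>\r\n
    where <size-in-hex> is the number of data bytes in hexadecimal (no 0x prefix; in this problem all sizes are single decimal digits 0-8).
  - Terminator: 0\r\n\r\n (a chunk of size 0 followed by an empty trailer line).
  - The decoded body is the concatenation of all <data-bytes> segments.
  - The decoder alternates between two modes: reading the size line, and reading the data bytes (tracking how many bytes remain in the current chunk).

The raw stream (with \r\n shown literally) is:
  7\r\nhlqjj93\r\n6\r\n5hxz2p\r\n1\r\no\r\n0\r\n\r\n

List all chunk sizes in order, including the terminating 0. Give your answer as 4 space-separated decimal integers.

Chunk 1: stream[0..1]='7' size=0x7=7, data at stream[3..10]='hlqjj93' -> body[0..7], body so far='hlqjj93'
Chunk 2: stream[12..13]='6' size=0x6=6, data at stream[15..21]='5hxz2p' -> body[7..13], body so far='hlqjj935hxz2p'
Chunk 3: stream[23..24]='1' size=0x1=1, data at stream[26..27]='o' -> body[13..14], body so far='hlqjj935hxz2po'
Chunk 4: stream[29..30]='0' size=0 (terminator). Final body='hlqjj935hxz2po' (14 bytes)

Answer: 7 6 1 0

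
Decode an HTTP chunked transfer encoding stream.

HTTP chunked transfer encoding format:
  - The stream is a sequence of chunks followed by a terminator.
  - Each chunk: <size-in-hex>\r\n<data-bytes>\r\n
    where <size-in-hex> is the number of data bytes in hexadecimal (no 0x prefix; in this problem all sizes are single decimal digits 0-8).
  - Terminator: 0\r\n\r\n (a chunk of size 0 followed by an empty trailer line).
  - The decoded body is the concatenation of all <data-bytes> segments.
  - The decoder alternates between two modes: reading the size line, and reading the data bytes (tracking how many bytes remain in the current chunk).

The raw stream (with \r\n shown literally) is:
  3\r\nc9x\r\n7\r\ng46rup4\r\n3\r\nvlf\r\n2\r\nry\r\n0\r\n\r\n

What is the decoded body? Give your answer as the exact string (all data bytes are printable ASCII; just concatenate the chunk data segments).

Chunk 1: stream[0..1]='3' size=0x3=3, data at stream[3..6]='c9x' -> body[0..3], body so far='c9x'
Chunk 2: stream[8..9]='7' size=0x7=7, data at stream[11..18]='g46rup4' -> body[3..10], body so far='c9xg46rup4'
Chunk 3: stream[20..21]='3' size=0x3=3, data at stream[23..26]='vlf' -> body[10..13], body so far='c9xg46rup4vlf'
Chunk 4: stream[28..29]='2' size=0x2=2, data at stream[31..33]='ry' -> body[13..15], body so far='c9xg46rup4vlfry'
Chunk 5: stream[35..36]='0' size=0 (terminator). Final body='c9xg46rup4vlfry' (15 bytes)

Answer: c9xg46rup4vlfry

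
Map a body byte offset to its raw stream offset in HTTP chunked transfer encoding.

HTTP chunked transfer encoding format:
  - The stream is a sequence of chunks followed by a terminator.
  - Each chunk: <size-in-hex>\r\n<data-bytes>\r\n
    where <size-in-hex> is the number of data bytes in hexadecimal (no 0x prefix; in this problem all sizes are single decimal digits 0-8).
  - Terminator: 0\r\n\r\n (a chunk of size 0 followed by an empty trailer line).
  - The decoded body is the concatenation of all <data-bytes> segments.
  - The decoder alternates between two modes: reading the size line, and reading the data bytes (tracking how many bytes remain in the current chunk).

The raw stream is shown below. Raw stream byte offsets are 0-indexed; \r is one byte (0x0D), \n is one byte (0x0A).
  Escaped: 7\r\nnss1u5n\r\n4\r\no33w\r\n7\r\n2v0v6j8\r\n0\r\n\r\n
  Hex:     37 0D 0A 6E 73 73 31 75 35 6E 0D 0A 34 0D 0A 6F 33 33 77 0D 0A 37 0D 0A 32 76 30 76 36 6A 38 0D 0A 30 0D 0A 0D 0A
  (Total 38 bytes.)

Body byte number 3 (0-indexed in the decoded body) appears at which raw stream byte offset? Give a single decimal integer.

Chunk 1: stream[0..1]='7' size=0x7=7, data at stream[3..10]='nss1u5n' -> body[0..7], body so far='nss1u5n'
Chunk 2: stream[12..13]='4' size=0x4=4, data at stream[15..19]='o33w' -> body[7..11], body so far='nss1u5no33w'
Chunk 3: stream[21..22]='7' size=0x7=7, data at stream[24..31]='2v0v6j8' -> body[11..18], body so far='nss1u5no33w2v0v6j8'
Chunk 4: stream[33..34]='0' size=0 (terminator). Final body='nss1u5no33w2v0v6j8' (18 bytes)
Body byte 3 at stream offset 6

Answer: 6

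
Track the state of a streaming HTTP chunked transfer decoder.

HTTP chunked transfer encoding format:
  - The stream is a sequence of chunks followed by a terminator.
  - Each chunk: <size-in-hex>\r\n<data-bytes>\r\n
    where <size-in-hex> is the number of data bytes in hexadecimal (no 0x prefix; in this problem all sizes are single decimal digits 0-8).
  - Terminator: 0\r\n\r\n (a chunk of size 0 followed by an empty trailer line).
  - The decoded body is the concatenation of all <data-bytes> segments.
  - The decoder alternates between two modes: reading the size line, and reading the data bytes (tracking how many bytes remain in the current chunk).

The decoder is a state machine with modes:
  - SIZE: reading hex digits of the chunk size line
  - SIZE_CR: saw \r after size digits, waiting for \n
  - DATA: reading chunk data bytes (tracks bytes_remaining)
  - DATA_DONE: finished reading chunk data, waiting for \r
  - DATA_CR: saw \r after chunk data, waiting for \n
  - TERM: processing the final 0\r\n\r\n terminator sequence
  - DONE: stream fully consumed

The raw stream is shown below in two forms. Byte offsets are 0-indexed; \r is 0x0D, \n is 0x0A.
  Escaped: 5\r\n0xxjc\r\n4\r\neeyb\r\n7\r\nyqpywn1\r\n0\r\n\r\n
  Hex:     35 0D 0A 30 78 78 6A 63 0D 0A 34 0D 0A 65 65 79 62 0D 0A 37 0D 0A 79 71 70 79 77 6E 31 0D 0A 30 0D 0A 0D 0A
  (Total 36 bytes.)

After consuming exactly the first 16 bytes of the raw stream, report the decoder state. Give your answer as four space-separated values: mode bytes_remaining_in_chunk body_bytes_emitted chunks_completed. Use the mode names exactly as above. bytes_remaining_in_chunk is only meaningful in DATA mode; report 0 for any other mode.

Answer: DATA 1 8 1

Derivation:
Byte 0 = '5': mode=SIZE remaining=0 emitted=0 chunks_done=0
Byte 1 = 0x0D: mode=SIZE_CR remaining=0 emitted=0 chunks_done=0
Byte 2 = 0x0A: mode=DATA remaining=5 emitted=0 chunks_done=0
Byte 3 = '0': mode=DATA remaining=4 emitted=1 chunks_done=0
Byte 4 = 'x': mode=DATA remaining=3 emitted=2 chunks_done=0
Byte 5 = 'x': mode=DATA remaining=2 emitted=3 chunks_done=0
Byte 6 = 'j': mode=DATA remaining=1 emitted=4 chunks_done=0
Byte 7 = 'c': mode=DATA_DONE remaining=0 emitted=5 chunks_done=0
Byte 8 = 0x0D: mode=DATA_CR remaining=0 emitted=5 chunks_done=0
Byte 9 = 0x0A: mode=SIZE remaining=0 emitted=5 chunks_done=1
Byte 10 = '4': mode=SIZE remaining=0 emitted=5 chunks_done=1
Byte 11 = 0x0D: mode=SIZE_CR remaining=0 emitted=5 chunks_done=1
Byte 12 = 0x0A: mode=DATA remaining=4 emitted=5 chunks_done=1
Byte 13 = 'e': mode=DATA remaining=3 emitted=6 chunks_done=1
Byte 14 = 'e': mode=DATA remaining=2 emitted=7 chunks_done=1
Byte 15 = 'y': mode=DATA remaining=1 emitted=8 chunks_done=1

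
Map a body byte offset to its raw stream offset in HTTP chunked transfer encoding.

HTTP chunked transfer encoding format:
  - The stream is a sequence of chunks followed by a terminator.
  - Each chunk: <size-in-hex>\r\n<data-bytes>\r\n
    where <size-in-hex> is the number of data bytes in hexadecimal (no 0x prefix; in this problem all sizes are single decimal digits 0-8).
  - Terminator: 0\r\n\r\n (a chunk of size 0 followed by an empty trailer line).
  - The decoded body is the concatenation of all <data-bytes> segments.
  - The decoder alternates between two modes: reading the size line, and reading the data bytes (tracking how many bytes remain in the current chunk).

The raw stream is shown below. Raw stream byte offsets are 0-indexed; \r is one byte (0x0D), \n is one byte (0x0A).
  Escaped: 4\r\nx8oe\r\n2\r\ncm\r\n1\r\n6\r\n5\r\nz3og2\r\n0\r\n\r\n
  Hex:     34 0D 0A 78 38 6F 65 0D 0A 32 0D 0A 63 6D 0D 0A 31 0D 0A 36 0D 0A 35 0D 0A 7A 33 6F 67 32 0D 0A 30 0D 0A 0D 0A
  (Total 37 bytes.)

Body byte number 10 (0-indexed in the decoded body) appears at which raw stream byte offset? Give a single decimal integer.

Answer: 28

Derivation:
Chunk 1: stream[0..1]='4' size=0x4=4, data at stream[3..7]='x8oe' -> body[0..4], body so far='x8oe'
Chunk 2: stream[9..10]='2' size=0x2=2, data at stream[12..14]='cm' -> body[4..6], body so far='x8oecm'
Chunk 3: stream[16..17]='1' size=0x1=1, data at stream[19..20]='6' -> body[6..7], body so far='x8oecm6'
Chunk 4: stream[22..23]='5' size=0x5=5, data at stream[25..30]='z3og2' -> body[7..12], body so far='x8oecm6z3og2'
Chunk 5: stream[32..33]='0' size=0 (terminator). Final body='x8oecm6z3og2' (12 bytes)
Body byte 10 at stream offset 28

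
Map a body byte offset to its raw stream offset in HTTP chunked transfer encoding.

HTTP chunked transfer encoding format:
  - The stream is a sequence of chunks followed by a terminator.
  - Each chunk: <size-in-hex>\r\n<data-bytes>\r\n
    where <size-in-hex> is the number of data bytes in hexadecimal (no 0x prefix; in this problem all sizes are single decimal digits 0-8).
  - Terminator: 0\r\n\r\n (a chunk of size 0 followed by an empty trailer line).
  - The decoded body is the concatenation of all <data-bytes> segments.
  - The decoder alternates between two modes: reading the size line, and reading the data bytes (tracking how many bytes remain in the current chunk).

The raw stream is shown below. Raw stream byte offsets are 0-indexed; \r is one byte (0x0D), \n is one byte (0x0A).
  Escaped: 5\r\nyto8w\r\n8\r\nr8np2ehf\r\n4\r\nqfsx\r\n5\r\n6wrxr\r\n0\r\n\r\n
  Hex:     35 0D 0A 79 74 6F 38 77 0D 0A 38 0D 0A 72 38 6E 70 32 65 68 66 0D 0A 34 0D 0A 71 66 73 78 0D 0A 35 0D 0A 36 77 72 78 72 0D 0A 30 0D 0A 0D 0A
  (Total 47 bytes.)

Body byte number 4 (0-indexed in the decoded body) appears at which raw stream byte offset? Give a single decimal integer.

Chunk 1: stream[0..1]='5' size=0x5=5, data at stream[3..8]='yto8w' -> body[0..5], body so far='yto8w'
Chunk 2: stream[10..11]='8' size=0x8=8, data at stream[13..21]='r8np2ehf' -> body[5..13], body so far='yto8wr8np2ehf'
Chunk 3: stream[23..24]='4' size=0x4=4, data at stream[26..30]='qfsx' -> body[13..17], body so far='yto8wr8np2ehfqfsx'
Chunk 4: stream[32..33]='5' size=0x5=5, data at stream[35..40]='6wrxr' -> body[17..22], body so far='yto8wr8np2ehfqfsx6wrxr'
Chunk 5: stream[42..43]='0' size=0 (terminator). Final body='yto8wr8np2ehfqfsx6wrxr' (22 bytes)
Body byte 4 at stream offset 7

Answer: 7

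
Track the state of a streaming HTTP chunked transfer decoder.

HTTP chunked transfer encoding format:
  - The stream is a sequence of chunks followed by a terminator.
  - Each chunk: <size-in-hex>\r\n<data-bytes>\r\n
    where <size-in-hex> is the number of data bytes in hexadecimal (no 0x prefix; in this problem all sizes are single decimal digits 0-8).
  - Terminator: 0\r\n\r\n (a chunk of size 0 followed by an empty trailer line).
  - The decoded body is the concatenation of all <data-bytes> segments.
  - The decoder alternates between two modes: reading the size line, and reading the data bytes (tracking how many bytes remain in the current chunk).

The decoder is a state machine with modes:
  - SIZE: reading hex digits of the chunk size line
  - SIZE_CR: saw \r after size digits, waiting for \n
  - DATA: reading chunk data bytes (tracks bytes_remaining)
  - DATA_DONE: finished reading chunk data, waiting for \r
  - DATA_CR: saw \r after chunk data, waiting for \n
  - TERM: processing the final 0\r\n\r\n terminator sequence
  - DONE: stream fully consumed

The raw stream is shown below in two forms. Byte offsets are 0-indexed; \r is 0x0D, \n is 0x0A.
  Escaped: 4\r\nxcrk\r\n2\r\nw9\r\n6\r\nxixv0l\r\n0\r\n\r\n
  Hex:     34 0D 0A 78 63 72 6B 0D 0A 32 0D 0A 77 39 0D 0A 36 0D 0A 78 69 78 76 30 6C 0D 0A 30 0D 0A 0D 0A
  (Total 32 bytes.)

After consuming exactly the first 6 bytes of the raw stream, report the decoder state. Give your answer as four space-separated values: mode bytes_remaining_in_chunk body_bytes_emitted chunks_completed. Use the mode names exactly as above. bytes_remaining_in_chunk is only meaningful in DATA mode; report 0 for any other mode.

Byte 0 = '4': mode=SIZE remaining=0 emitted=0 chunks_done=0
Byte 1 = 0x0D: mode=SIZE_CR remaining=0 emitted=0 chunks_done=0
Byte 2 = 0x0A: mode=DATA remaining=4 emitted=0 chunks_done=0
Byte 3 = 'x': mode=DATA remaining=3 emitted=1 chunks_done=0
Byte 4 = 'c': mode=DATA remaining=2 emitted=2 chunks_done=0
Byte 5 = 'r': mode=DATA remaining=1 emitted=3 chunks_done=0

Answer: DATA 1 3 0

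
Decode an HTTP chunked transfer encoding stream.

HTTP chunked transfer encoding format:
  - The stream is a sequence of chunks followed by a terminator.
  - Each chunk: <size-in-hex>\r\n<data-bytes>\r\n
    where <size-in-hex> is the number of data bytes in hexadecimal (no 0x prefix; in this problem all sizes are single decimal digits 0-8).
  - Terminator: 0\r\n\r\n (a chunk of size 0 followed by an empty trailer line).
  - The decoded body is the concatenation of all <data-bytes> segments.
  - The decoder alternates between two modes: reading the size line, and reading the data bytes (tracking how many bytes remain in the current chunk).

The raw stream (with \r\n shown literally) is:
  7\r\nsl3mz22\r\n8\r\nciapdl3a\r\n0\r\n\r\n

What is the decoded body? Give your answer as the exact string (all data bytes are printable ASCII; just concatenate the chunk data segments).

Chunk 1: stream[0..1]='7' size=0x7=7, data at stream[3..10]='sl3mz22' -> body[0..7], body so far='sl3mz22'
Chunk 2: stream[12..13]='8' size=0x8=8, data at stream[15..23]='ciapdl3a' -> body[7..15], body so far='sl3mz22ciapdl3a'
Chunk 3: stream[25..26]='0' size=0 (terminator). Final body='sl3mz22ciapdl3a' (15 bytes)

Answer: sl3mz22ciapdl3a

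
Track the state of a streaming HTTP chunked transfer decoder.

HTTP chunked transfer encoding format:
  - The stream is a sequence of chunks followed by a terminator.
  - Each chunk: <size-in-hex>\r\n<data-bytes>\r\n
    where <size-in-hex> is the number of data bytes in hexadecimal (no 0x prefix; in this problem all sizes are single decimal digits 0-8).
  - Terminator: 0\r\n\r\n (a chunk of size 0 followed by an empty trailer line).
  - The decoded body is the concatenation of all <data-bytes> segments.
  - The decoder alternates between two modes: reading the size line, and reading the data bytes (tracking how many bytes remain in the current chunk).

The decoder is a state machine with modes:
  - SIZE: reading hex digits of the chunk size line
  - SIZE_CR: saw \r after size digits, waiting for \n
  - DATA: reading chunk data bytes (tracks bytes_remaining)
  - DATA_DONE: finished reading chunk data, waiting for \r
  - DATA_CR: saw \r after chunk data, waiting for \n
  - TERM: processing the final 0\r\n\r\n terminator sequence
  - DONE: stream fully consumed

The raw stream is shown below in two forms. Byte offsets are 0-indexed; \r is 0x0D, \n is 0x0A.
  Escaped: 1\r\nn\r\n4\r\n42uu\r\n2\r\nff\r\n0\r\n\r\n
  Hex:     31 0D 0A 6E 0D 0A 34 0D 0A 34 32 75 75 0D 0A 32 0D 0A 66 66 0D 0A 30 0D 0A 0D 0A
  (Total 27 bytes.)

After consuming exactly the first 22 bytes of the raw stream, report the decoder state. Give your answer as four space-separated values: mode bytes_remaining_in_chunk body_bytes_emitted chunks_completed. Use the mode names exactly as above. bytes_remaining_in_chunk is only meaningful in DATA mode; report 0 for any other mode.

Byte 0 = '1': mode=SIZE remaining=0 emitted=0 chunks_done=0
Byte 1 = 0x0D: mode=SIZE_CR remaining=0 emitted=0 chunks_done=0
Byte 2 = 0x0A: mode=DATA remaining=1 emitted=0 chunks_done=0
Byte 3 = 'n': mode=DATA_DONE remaining=0 emitted=1 chunks_done=0
Byte 4 = 0x0D: mode=DATA_CR remaining=0 emitted=1 chunks_done=0
Byte 5 = 0x0A: mode=SIZE remaining=0 emitted=1 chunks_done=1
Byte 6 = '4': mode=SIZE remaining=0 emitted=1 chunks_done=1
Byte 7 = 0x0D: mode=SIZE_CR remaining=0 emitted=1 chunks_done=1
Byte 8 = 0x0A: mode=DATA remaining=4 emitted=1 chunks_done=1
Byte 9 = '4': mode=DATA remaining=3 emitted=2 chunks_done=1
Byte 10 = '2': mode=DATA remaining=2 emitted=3 chunks_done=1
Byte 11 = 'u': mode=DATA remaining=1 emitted=4 chunks_done=1
Byte 12 = 'u': mode=DATA_DONE remaining=0 emitted=5 chunks_done=1
Byte 13 = 0x0D: mode=DATA_CR remaining=0 emitted=5 chunks_done=1
Byte 14 = 0x0A: mode=SIZE remaining=0 emitted=5 chunks_done=2
Byte 15 = '2': mode=SIZE remaining=0 emitted=5 chunks_done=2
Byte 16 = 0x0D: mode=SIZE_CR remaining=0 emitted=5 chunks_done=2
Byte 17 = 0x0A: mode=DATA remaining=2 emitted=5 chunks_done=2
Byte 18 = 'f': mode=DATA remaining=1 emitted=6 chunks_done=2
Byte 19 = 'f': mode=DATA_DONE remaining=0 emitted=7 chunks_done=2
Byte 20 = 0x0D: mode=DATA_CR remaining=0 emitted=7 chunks_done=2
Byte 21 = 0x0A: mode=SIZE remaining=0 emitted=7 chunks_done=3

Answer: SIZE 0 7 3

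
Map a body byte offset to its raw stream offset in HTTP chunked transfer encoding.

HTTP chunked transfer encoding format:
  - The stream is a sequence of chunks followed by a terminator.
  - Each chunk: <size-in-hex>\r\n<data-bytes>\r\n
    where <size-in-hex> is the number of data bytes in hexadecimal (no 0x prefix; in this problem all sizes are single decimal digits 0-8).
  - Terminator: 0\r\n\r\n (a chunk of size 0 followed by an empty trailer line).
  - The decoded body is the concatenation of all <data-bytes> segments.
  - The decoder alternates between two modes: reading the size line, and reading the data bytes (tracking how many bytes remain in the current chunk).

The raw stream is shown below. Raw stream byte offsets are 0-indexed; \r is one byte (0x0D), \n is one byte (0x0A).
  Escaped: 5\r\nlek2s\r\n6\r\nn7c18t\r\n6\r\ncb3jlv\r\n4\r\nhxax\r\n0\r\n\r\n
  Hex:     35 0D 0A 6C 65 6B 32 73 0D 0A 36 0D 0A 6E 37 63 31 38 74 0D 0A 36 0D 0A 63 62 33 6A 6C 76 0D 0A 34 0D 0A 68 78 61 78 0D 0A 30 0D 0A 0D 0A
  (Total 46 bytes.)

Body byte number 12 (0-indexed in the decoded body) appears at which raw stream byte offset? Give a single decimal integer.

Answer: 25

Derivation:
Chunk 1: stream[0..1]='5' size=0x5=5, data at stream[3..8]='lek2s' -> body[0..5], body so far='lek2s'
Chunk 2: stream[10..11]='6' size=0x6=6, data at stream[13..19]='n7c18t' -> body[5..11], body so far='lek2sn7c18t'
Chunk 3: stream[21..22]='6' size=0x6=6, data at stream[24..30]='cb3jlv' -> body[11..17], body so far='lek2sn7c18tcb3jlv'
Chunk 4: stream[32..33]='4' size=0x4=4, data at stream[35..39]='hxax' -> body[17..21], body so far='lek2sn7c18tcb3jlvhxax'
Chunk 5: stream[41..42]='0' size=0 (terminator). Final body='lek2sn7c18tcb3jlvhxax' (21 bytes)
Body byte 12 at stream offset 25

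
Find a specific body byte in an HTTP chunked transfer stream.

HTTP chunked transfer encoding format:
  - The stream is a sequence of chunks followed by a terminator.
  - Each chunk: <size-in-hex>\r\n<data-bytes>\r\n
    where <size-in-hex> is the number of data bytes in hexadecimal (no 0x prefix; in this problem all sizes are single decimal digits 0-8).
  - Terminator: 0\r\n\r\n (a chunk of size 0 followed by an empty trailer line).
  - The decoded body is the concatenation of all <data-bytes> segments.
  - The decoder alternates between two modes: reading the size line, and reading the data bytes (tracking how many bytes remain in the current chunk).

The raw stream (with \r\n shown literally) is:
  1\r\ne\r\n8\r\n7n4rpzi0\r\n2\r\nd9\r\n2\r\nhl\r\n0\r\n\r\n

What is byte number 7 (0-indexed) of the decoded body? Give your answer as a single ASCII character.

Answer: i

Derivation:
Chunk 1: stream[0..1]='1' size=0x1=1, data at stream[3..4]='e' -> body[0..1], body so far='e'
Chunk 2: stream[6..7]='8' size=0x8=8, data at stream[9..17]='7n4rpzi0' -> body[1..9], body so far='e7n4rpzi0'
Chunk 3: stream[19..20]='2' size=0x2=2, data at stream[22..24]='d9' -> body[9..11], body so far='e7n4rpzi0d9'
Chunk 4: stream[26..27]='2' size=0x2=2, data at stream[29..31]='hl' -> body[11..13], body so far='e7n4rpzi0d9hl'
Chunk 5: stream[33..34]='0' size=0 (terminator). Final body='e7n4rpzi0d9hl' (13 bytes)
Body byte 7 = 'i'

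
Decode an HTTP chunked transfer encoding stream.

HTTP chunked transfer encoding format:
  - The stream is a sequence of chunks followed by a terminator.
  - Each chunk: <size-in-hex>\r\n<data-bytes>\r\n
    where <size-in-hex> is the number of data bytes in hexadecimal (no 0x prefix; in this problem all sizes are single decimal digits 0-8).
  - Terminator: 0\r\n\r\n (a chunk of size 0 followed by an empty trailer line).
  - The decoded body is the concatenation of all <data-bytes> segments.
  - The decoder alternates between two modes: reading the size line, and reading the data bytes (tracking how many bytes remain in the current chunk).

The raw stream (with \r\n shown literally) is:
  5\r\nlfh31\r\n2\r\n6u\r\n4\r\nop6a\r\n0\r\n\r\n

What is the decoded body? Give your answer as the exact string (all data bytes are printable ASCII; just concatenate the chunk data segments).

Chunk 1: stream[0..1]='5' size=0x5=5, data at stream[3..8]='lfh31' -> body[0..5], body so far='lfh31'
Chunk 2: stream[10..11]='2' size=0x2=2, data at stream[13..15]='6u' -> body[5..7], body so far='lfh316u'
Chunk 3: stream[17..18]='4' size=0x4=4, data at stream[20..24]='op6a' -> body[7..11], body so far='lfh316uop6a'
Chunk 4: stream[26..27]='0' size=0 (terminator). Final body='lfh316uop6a' (11 bytes)

Answer: lfh316uop6a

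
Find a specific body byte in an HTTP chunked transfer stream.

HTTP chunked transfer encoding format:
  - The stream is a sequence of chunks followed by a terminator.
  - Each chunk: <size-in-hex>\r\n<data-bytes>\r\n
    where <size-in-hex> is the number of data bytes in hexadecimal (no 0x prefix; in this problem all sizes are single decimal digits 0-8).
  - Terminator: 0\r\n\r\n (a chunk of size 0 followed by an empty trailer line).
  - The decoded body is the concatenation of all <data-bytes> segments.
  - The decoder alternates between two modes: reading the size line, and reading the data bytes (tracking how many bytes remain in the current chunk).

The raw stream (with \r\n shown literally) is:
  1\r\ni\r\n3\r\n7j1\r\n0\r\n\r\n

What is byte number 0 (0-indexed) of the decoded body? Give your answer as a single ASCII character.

Chunk 1: stream[0..1]='1' size=0x1=1, data at stream[3..4]='i' -> body[0..1], body so far='i'
Chunk 2: stream[6..7]='3' size=0x3=3, data at stream[9..12]='7j1' -> body[1..4], body so far='i7j1'
Chunk 3: stream[14..15]='0' size=0 (terminator). Final body='i7j1' (4 bytes)
Body byte 0 = 'i'

Answer: i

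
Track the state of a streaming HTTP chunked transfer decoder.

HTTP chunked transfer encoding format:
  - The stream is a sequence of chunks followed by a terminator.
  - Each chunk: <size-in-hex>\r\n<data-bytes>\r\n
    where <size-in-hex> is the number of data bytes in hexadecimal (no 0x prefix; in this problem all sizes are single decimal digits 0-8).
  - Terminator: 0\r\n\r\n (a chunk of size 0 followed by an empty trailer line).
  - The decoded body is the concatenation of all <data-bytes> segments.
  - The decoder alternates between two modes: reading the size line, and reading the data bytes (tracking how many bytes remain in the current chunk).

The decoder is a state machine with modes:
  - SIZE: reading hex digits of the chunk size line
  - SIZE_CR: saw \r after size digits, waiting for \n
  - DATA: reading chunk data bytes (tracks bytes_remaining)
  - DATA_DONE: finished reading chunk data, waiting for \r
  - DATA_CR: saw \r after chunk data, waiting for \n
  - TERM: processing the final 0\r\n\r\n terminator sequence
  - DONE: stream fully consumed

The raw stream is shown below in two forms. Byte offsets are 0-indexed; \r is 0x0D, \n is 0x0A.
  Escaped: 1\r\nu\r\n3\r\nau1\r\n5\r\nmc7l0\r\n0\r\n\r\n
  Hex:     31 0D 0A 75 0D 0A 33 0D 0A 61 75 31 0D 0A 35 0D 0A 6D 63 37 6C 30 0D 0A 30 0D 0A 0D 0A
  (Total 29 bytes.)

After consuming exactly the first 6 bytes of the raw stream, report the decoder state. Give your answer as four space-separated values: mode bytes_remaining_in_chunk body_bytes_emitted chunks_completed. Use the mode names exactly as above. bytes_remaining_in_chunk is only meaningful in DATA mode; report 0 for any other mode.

Answer: SIZE 0 1 1

Derivation:
Byte 0 = '1': mode=SIZE remaining=0 emitted=0 chunks_done=0
Byte 1 = 0x0D: mode=SIZE_CR remaining=0 emitted=0 chunks_done=0
Byte 2 = 0x0A: mode=DATA remaining=1 emitted=0 chunks_done=0
Byte 3 = 'u': mode=DATA_DONE remaining=0 emitted=1 chunks_done=0
Byte 4 = 0x0D: mode=DATA_CR remaining=0 emitted=1 chunks_done=0
Byte 5 = 0x0A: mode=SIZE remaining=0 emitted=1 chunks_done=1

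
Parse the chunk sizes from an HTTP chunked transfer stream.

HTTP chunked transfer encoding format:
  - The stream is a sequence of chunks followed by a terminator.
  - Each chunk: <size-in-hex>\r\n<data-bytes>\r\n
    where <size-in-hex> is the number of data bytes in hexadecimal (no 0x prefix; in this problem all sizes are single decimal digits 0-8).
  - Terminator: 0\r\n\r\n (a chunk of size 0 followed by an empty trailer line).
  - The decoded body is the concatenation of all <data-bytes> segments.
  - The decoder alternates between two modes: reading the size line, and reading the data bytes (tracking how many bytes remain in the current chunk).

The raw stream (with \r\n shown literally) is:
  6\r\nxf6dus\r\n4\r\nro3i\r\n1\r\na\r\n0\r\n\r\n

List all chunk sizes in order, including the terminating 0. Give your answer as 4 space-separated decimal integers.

Chunk 1: stream[0..1]='6' size=0x6=6, data at stream[3..9]='xf6dus' -> body[0..6], body so far='xf6dus'
Chunk 2: stream[11..12]='4' size=0x4=4, data at stream[14..18]='ro3i' -> body[6..10], body so far='xf6dusro3i'
Chunk 3: stream[20..21]='1' size=0x1=1, data at stream[23..24]='a' -> body[10..11], body so far='xf6dusro3ia'
Chunk 4: stream[26..27]='0' size=0 (terminator). Final body='xf6dusro3ia' (11 bytes)

Answer: 6 4 1 0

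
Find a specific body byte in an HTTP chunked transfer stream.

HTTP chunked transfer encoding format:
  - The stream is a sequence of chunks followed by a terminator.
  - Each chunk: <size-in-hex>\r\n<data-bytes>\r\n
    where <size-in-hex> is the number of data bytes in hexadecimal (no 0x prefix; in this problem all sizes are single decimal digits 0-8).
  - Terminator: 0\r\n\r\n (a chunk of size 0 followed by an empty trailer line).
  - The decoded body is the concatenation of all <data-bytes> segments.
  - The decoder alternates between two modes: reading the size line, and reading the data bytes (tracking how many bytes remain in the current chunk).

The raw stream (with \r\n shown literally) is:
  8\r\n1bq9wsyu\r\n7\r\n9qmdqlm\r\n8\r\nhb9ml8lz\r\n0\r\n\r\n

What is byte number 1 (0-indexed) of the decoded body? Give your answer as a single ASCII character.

Answer: b

Derivation:
Chunk 1: stream[0..1]='8' size=0x8=8, data at stream[3..11]='1bq9wsyu' -> body[0..8], body so far='1bq9wsyu'
Chunk 2: stream[13..14]='7' size=0x7=7, data at stream[16..23]='9qmdqlm' -> body[8..15], body so far='1bq9wsyu9qmdqlm'
Chunk 3: stream[25..26]='8' size=0x8=8, data at stream[28..36]='hb9ml8lz' -> body[15..23], body so far='1bq9wsyu9qmdqlmhb9ml8lz'
Chunk 4: stream[38..39]='0' size=0 (terminator). Final body='1bq9wsyu9qmdqlmhb9ml8lz' (23 bytes)
Body byte 1 = 'b'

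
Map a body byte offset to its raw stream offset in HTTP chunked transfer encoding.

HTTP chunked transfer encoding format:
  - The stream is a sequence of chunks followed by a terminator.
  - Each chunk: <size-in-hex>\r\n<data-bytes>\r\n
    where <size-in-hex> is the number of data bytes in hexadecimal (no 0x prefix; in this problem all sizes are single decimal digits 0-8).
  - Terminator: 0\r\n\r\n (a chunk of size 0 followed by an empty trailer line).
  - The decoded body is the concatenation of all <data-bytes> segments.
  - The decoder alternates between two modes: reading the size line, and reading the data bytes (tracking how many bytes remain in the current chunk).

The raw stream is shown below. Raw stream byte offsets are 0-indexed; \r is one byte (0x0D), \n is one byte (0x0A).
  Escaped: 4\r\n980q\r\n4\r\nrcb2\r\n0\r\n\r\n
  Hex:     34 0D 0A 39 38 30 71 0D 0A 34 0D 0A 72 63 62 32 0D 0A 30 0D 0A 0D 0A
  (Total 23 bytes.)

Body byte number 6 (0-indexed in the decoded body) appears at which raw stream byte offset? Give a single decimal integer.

Answer: 14

Derivation:
Chunk 1: stream[0..1]='4' size=0x4=4, data at stream[3..7]='980q' -> body[0..4], body so far='980q'
Chunk 2: stream[9..10]='4' size=0x4=4, data at stream[12..16]='rcb2' -> body[4..8], body so far='980qrcb2'
Chunk 3: stream[18..19]='0' size=0 (terminator). Final body='980qrcb2' (8 bytes)
Body byte 6 at stream offset 14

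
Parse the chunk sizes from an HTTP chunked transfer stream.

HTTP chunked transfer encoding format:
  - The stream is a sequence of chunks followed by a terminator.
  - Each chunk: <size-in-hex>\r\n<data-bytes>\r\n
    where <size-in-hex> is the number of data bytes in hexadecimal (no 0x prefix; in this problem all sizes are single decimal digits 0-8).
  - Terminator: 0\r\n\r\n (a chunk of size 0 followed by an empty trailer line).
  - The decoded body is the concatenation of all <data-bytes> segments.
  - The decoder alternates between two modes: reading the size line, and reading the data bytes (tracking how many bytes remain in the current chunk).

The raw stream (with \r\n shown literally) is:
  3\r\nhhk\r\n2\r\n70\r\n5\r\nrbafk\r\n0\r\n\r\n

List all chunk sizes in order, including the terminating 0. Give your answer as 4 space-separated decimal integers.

Chunk 1: stream[0..1]='3' size=0x3=3, data at stream[3..6]='hhk' -> body[0..3], body so far='hhk'
Chunk 2: stream[8..9]='2' size=0x2=2, data at stream[11..13]='70' -> body[3..5], body so far='hhk70'
Chunk 3: stream[15..16]='5' size=0x5=5, data at stream[18..23]='rbafk' -> body[5..10], body so far='hhk70rbafk'
Chunk 4: stream[25..26]='0' size=0 (terminator). Final body='hhk70rbafk' (10 bytes)

Answer: 3 2 5 0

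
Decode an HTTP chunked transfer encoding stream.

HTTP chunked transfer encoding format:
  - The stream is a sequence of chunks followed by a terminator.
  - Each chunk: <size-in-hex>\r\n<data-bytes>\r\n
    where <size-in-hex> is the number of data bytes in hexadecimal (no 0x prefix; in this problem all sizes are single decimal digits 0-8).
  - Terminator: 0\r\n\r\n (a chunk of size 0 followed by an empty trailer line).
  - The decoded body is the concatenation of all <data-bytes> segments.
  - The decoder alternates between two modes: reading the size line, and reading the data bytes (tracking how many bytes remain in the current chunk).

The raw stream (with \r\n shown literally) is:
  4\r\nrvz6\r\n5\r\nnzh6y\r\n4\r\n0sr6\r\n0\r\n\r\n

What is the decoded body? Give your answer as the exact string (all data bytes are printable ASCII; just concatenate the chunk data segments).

Answer: rvz6nzh6y0sr6

Derivation:
Chunk 1: stream[0..1]='4' size=0x4=4, data at stream[3..7]='rvz6' -> body[0..4], body so far='rvz6'
Chunk 2: stream[9..10]='5' size=0x5=5, data at stream[12..17]='nzh6y' -> body[4..9], body so far='rvz6nzh6y'
Chunk 3: stream[19..20]='4' size=0x4=4, data at stream[22..26]='0sr6' -> body[9..13], body so far='rvz6nzh6y0sr6'
Chunk 4: stream[28..29]='0' size=0 (terminator). Final body='rvz6nzh6y0sr6' (13 bytes)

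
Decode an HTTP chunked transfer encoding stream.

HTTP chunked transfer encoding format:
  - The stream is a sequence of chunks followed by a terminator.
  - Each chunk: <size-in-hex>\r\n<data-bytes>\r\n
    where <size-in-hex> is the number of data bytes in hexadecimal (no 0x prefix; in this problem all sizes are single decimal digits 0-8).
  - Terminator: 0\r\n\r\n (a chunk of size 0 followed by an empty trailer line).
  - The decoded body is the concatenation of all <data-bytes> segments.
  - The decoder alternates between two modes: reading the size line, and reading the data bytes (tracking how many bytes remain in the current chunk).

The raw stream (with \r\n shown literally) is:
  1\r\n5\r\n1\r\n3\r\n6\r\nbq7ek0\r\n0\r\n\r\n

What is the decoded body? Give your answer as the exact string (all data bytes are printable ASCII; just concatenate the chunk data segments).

Chunk 1: stream[0..1]='1' size=0x1=1, data at stream[3..4]='5' -> body[0..1], body so far='5'
Chunk 2: stream[6..7]='1' size=0x1=1, data at stream[9..10]='3' -> body[1..2], body so far='53'
Chunk 3: stream[12..13]='6' size=0x6=6, data at stream[15..21]='bq7ek0' -> body[2..8], body so far='53bq7ek0'
Chunk 4: stream[23..24]='0' size=0 (terminator). Final body='53bq7ek0' (8 bytes)

Answer: 53bq7ek0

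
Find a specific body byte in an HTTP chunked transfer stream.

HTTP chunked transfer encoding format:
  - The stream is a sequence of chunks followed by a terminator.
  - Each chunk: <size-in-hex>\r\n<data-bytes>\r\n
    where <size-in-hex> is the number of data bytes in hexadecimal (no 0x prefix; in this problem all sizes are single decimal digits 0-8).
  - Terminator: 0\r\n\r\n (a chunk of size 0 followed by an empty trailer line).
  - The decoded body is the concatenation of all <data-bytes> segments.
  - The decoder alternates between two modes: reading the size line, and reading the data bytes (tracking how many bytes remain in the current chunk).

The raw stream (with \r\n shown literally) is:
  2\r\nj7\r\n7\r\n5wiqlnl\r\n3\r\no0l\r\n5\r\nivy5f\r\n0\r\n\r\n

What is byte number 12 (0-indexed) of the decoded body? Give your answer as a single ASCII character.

Answer: i

Derivation:
Chunk 1: stream[0..1]='2' size=0x2=2, data at stream[3..5]='j7' -> body[0..2], body so far='j7'
Chunk 2: stream[7..8]='7' size=0x7=7, data at stream[10..17]='5wiqlnl' -> body[2..9], body so far='j75wiqlnl'
Chunk 3: stream[19..20]='3' size=0x3=3, data at stream[22..25]='o0l' -> body[9..12], body so far='j75wiqlnlo0l'
Chunk 4: stream[27..28]='5' size=0x5=5, data at stream[30..35]='ivy5f' -> body[12..17], body so far='j75wiqlnlo0livy5f'
Chunk 5: stream[37..38]='0' size=0 (terminator). Final body='j75wiqlnlo0livy5f' (17 bytes)
Body byte 12 = 'i'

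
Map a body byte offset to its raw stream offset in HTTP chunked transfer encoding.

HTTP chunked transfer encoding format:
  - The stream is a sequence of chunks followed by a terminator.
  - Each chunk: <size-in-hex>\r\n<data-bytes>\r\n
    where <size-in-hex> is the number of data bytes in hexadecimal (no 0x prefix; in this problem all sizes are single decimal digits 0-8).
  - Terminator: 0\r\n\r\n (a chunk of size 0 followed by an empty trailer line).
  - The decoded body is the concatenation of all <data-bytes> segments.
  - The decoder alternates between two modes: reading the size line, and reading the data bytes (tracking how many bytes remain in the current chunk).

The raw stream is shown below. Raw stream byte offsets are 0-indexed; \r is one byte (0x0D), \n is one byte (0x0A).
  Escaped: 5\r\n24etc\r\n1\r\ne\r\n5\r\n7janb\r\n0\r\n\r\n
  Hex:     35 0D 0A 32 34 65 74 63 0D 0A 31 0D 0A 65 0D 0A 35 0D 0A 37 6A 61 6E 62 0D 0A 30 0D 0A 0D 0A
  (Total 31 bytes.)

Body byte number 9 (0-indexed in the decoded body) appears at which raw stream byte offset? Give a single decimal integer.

Answer: 22

Derivation:
Chunk 1: stream[0..1]='5' size=0x5=5, data at stream[3..8]='24etc' -> body[0..5], body so far='24etc'
Chunk 2: stream[10..11]='1' size=0x1=1, data at stream[13..14]='e' -> body[5..6], body so far='24etce'
Chunk 3: stream[16..17]='5' size=0x5=5, data at stream[19..24]='7janb' -> body[6..11], body so far='24etce7janb'
Chunk 4: stream[26..27]='0' size=0 (terminator). Final body='24etce7janb' (11 bytes)
Body byte 9 at stream offset 22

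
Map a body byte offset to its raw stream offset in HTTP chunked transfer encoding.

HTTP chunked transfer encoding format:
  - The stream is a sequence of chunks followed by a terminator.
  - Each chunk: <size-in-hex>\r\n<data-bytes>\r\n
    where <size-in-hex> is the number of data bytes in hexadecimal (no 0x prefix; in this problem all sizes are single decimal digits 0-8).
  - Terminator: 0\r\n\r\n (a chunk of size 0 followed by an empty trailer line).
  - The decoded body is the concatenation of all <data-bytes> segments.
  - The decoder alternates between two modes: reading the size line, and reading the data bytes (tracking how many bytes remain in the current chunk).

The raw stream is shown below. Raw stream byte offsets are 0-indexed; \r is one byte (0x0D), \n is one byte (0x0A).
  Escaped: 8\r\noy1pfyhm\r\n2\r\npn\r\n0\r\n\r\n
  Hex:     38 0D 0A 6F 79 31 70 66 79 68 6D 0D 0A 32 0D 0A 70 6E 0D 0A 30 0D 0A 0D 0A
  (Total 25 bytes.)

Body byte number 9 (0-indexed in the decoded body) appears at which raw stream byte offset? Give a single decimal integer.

Chunk 1: stream[0..1]='8' size=0x8=8, data at stream[3..11]='oy1pfyhm' -> body[0..8], body so far='oy1pfyhm'
Chunk 2: stream[13..14]='2' size=0x2=2, data at stream[16..18]='pn' -> body[8..10], body so far='oy1pfyhmpn'
Chunk 3: stream[20..21]='0' size=0 (terminator). Final body='oy1pfyhmpn' (10 bytes)
Body byte 9 at stream offset 17

Answer: 17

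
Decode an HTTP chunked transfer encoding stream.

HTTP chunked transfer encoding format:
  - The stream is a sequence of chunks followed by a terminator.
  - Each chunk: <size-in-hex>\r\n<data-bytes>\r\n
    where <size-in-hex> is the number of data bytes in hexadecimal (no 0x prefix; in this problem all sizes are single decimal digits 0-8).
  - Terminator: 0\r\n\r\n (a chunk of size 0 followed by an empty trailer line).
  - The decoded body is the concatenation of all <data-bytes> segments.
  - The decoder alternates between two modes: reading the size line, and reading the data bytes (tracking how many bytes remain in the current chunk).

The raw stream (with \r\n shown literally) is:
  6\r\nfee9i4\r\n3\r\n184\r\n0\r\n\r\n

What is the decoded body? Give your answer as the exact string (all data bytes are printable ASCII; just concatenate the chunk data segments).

Chunk 1: stream[0..1]='6' size=0x6=6, data at stream[3..9]='fee9i4' -> body[0..6], body so far='fee9i4'
Chunk 2: stream[11..12]='3' size=0x3=3, data at stream[14..17]='184' -> body[6..9], body so far='fee9i4184'
Chunk 3: stream[19..20]='0' size=0 (terminator). Final body='fee9i4184' (9 bytes)

Answer: fee9i4184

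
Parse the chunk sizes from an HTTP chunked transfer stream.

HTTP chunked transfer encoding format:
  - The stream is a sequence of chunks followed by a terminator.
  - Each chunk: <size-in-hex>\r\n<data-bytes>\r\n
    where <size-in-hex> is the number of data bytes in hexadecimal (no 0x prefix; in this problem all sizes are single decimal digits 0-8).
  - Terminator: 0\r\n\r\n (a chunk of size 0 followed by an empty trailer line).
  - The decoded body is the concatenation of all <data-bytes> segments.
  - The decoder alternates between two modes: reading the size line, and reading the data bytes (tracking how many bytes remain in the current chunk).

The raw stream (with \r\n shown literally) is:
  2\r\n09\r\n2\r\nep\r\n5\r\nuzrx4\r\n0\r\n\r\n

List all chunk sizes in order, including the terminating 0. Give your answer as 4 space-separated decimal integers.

Answer: 2 2 5 0

Derivation:
Chunk 1: stream[0..1]='2' size=0x2=2, data at stream[3..5]='09' -> body[0..2], body so far='09'
Chunk 2: stream[7..8]='2' size=0x2=2, data at stream[10..12]='ep' -> body[2..4], body so far='09ep'
Chunk 3: stream[14..15]='5' size=0x5=5, data at stream[17..22]='uzrx4' -> body[4..9], body so far='09epuzrx4'
Chunk 4: stream[24..25]='0' size=0 (terminator). Final body='09epuzrx4' (9 bytes)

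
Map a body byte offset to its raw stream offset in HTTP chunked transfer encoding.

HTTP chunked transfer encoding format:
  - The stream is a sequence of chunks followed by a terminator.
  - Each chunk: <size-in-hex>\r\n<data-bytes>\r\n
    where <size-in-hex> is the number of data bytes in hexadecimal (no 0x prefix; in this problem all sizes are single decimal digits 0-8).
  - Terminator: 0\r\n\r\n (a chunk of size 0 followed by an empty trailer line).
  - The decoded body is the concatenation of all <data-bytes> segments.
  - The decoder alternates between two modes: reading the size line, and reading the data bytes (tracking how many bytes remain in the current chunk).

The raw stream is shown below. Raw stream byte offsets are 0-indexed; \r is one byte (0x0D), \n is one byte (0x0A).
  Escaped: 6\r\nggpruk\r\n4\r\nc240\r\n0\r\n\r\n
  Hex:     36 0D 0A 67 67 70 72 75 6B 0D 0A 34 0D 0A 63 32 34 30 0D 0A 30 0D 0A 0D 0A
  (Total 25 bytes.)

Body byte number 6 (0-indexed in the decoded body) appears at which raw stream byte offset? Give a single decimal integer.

Answer: 14

Derivation:
Chunk 1: stream[0..1]='6' size=0x6=6, data at stream[3..9]='ggpruk' -> body[0..6], body so far='ggpruk'
Chunk 2: stream[11..12]='4' size=0x4=4, data at stream[14..18]='c240' -> body[6..10], body so far='ggprukc240'
Chunk 3: stream[20..21]='0' size=0 (terminator). Final body='ggprukc240' (10 bytes)
Body byte 6 at stream offset 14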